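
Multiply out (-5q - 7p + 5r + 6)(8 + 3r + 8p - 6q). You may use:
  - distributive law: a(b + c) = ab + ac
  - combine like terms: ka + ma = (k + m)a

(-5q - 7p + 5r + 6)(8 + 3r + 8p - 6q)
= -40q - 15qr - 40pq + 30q^2 - 56p - 21pr - 56p^2 + 42pq + 40r + 15r^2 + 40pr - 30qr + 48 + 18r + 48p - 36q    [distributive law]
= -76q - 45qr + 2pq + 30q^2 - 8p + 19pr - 56p^2 + 58r + 15r^2 + 48    [combine like terms]

-76q - 45qr + 2pq + 30q^2 - 8p + 19pr - 56p^2 + 58r + 15r^2 + 48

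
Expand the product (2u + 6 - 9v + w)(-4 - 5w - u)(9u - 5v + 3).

(2u + 6 - 9v + w)(-4 - 5w - u)(9u - 5v + 3)
= (-8u - 10uw - 2u² - 24 - 30w - 6u + 36v + 45vw + 9uv - 4w - 5w² - uw)(9u - 5v + 3)    [distributive law]
= (-14u - 11uw - 2u² - 24 - 34w + 36v + 45vw + 9uv - 5w²)(9u - 5v + 3)    [combine like terms]
= -126u² + 70uv - 42u - 99u²w + 55uvw - 33uw - 18u³ + 10u²v - 6u² - 216u + 120v - 72 - 306uw + 170vw - 102w + 324uv - 180v² + 108v + 405uvw - 225v²w + 135vw + 81u²v - 45uv² + 27uv - 45uw² + 25vw² - 15w²    [distributive law]
= -132u² + 421uv - 258u - 99u²w + 460uvw - 339uw - 18u³ + 91u²v + 228v - 72 + 305vw - 102w - 180v² - 225v²w - 45uv² - 45uw² + 25vw² - 15w²    [combine like terms]

-132u² + 421uv - 258u - 99u²w + 460uvw - 339uw - 18u³ + 91u²v + 228v - 72 + 305vw - 102w - 180v² - 225v²w - 45uv² - 45uw² + 25vw² - 15w²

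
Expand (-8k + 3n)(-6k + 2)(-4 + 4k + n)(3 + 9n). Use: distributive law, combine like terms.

(-8k + 3n)(-6k + 2)(-4 + 4k + n)(3 + 9n)
= (48k² - 16k - 18kn + 6n)(-4 + 4k + n)(3 + 9n)    [distributive law]
= (-192k² + 192k³ + 48k²n + 64k - 64k² - 16kn + 72kn - 72k²n - 18kn² - 24n + 24kn + 6n²)(3 + 9n)    [distributive law]
= (-256k² + 192k³ - 24k²n + 64k + 80kn - 18kn² - 24n + 6n²)(3 + 9n)    [combine like terms]
= -768k² - 2304k²n + 576k³ + 1728k³n - 72k²n - 216k²n² + 192k + 576kn + 240kn + 720kn² - 54kn² - 162kn³ - 72n - 216n² + 18n² + 54n³    [distributive law]
= -768k² - 2376k²n + 576k³ + 1728k³n - 216k²n² + 192k + 816kn + 666kn² - 162kn³ - 72n - 198n² + 54n³    [combine like terms]

-768k² - 2376k²n + 576k³ + 1728k³n - 216k²n² + 192k + 816kn + 666kn² - 162kn³ - 72n - 198n² + 54n³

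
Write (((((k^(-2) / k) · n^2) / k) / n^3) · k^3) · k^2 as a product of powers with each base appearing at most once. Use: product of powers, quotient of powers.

k·n^(-1)

(((((k^(-2) / k) · n^2) / k) / n^3) · k^3) · k^2
= ((((k^(-3) · n^2) / k) / n^3) · k^3) · k^2    [quotient of powers]
= k·n^(-1)    [quotient of powers; product of powers]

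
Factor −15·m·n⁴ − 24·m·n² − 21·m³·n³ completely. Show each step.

−15·m·n⁴ − 24·m·n² − 21·m³·n³
= 3(−5·m·n⁴ − 8·m·n² − 7·m³·n³)    [factor out 3]
= 3·m·n²(−5·n² − 8 − 7·m²·n)    [factor out m·n²]

3·m·n²(−5·n² − 8 − 7·m²·n)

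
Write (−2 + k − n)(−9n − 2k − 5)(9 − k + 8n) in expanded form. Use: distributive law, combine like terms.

(−2 + k − n)(−9n − 2k − 5)(9 − k + 8n)
= (18n + 4k + 10 − 9kn − 2k² − 5k + 9n² + 2kn + 5n)(9 − k + 8n)    [distributive law]
= (23n − k + 10 − 7kn − 2k² + 9n²)(9 − k + 8n)    [combine like terms]
= 207n − 23kn + 184n² − 9k + k² − 8kn + 90 − 10k + 80n − 63kn + 7k²n − 56kn² − 18k² + 2k³ − 16k²n + 81n² − 9kn² + 72n³    [distributive law]
= 287n − 94kn + 265n² − 19k − 17k² + 90 − 9k²n − 65kn² + 2k³ + 72n³    [combine like terms]

287n − 94kn + 265n² − 19k − 17k² + 90 − 9k²n − 65kn² + 2k³ + 72n³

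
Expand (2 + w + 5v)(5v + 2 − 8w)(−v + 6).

(2 + w + 5v)(5v + 2 − 8w)(−v + 6)
= (10v + 4 − 16w + 5vw + 2w − 8w² + 25v² + 10v − 40vw)(−v + 6)    [distributive law]
= (20v + 4 − 14w − 35vw − 8w² + 25v²)(−v + 6)    [combine like terms]
= −20v² + 120v − 4v + 24 + 14vw − 84w + 35v²w − 210vw + 8vw² − 48w² − 25v³ + 150v²    [distributive law]
= 130v² + 116v + 24 − 196vw − 84w + 35v²w + 8vw² − 48w² − 25v³    [combine like terms]

130v² + 116v + 24 − 196vw − 84w + 35v²w + 8vw² − 48w² − 25v³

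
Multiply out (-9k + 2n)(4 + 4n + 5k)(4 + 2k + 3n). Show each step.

-144k - 252k² - 196kn - 187k²n - 62kn² - 90k³ + 32n + 56n² + 24n³

(-9k + 2n)(4 + 4n + 5k)(4 + 2k + 3n)
= (-36k - 36kn - 45k² + 8n + 8n² + 10kn)(4 + 2k + 3n)    [distributive law]
= (-36k - 26kn - 45k² + 8n + 8n²)(4 + 2k + 3n)    [combine like terms]
= -144k - 72k² - 108kn - 104kn - 52k²n - 78kn² - 180k² - 90k³ - 135k²n + 32n + 16kn + 24n² + 32n² + 16kn² + 24n³    [distributive law]
= -144k - 252k² - 196kn - 187k²n - 62kn² - 90k³ + 32n + 56n² + 24n³    [combine like terms]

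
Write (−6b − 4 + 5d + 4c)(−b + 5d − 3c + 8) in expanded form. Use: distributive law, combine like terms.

(−6b − 4 + 5d + 4c)(−b + 5d − 3c + 8)
= 6b^2 − 30bd + 18bc − 48b + 4b − 20d + 12c − 32 − 5bd + 25d^2 − 15cd + 40d − 4bc + 20cd − 12c^2 + 32c    [distributive law]
= 6b^2 − 35bd + 14bc − 44b + 20d + 44c − 32 + 25d^2 + 5cd − 12c^2    [combine like terms]

6b^2 − 35bd + 14bc − 44b + 20d + 44c − 32 + 25d^2 + 5cd − 12c^2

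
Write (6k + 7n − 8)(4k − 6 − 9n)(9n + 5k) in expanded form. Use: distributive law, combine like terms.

86k^2n + 120k^3 − 462kn − 340k^2 − 549kn^2 + 270n^2 − 567n^3 + 432n + 240k

(6k + 7n − 8)(4k − 6 − 9n)(9n + 5k)
= (24k^2 − 36k − 54kn + 28kn − 42n − 63n^2 − 32k + 48 + 72n)(9n + 5k)    [distributive law]
= (24k^2 − 68k − 26kn + 30n − 63n^2 + 48)(9n + 5k)    [combine like terms]
= 216k^2n + 120k^3 − 612kn − 340k^2 − 234kn^2 − 130k^2n + 270n^2 + 150kn − 567n^3 − 315kn^2 + 432n + 240k    [distributive law]
= 86k^2n + 120k^3 − 462kn − 340k^2 − 549kn^2 + 270n^2 − 567n^3 + 432n + 240k    [combine like terms]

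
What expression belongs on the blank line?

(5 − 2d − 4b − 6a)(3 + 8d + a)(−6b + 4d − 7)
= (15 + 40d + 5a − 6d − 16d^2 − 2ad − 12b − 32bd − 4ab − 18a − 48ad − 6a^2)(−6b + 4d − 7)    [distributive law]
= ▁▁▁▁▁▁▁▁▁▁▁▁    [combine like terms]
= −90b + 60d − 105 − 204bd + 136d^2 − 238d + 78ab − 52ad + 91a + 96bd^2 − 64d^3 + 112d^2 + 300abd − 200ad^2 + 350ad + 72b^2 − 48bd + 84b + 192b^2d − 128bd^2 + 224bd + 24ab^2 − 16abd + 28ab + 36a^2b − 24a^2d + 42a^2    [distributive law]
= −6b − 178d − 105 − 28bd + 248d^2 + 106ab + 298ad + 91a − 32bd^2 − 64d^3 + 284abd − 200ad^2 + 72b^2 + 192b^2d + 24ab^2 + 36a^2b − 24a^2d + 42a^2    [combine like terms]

After combine like terms, the bracketed line is:

(15 + 34d − 13a − 16d^2 − 50ad − 12b − 32bd − 4ab − 6a^2)(−6b + 4d − 7)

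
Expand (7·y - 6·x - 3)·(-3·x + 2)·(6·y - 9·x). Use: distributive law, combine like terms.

(7·y - 6·x - 3)·(-3·x + 2)·(6·y - 9·x)
= (-21·x·y + 14·y + 18·x² - 12·x + 9·x - 6)·(6·y - 9·x)    [distributive law]
= (-21·x·y + 14·y + 18·x² - 3·x - 6)·(6·y - 9·x)    [combine like terms]
= -126·x·y² + 189·x²·y + 84·y² - 126·x·y + 108·x²·y - 162·x³ - 18·x·y + 27·x² - 36·y + 54·x    [distributive law]
= -126·x·y² + 297·x²·y + 84·y² - 144·x·y - 162·x³ + 27·x² - 36·y + 54·x    [combine like terms]

-126·x·y² + 297·x²·y + 84·y² - 144·x·y - 162·x³ + 27·x² - 36·y + 54·x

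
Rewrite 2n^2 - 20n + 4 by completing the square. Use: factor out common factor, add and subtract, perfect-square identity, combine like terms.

2(n - 5)^2 - 46

2n^2 - 20n + 4
= 2(n^2 - 10n) + 4    [factor out 2 from the n-terms]
= 2(n^2 - 10n + 25 - 25) + 4    [add and subtract 25 inside the bracket]
= 2(n - 5)^2 - 50 + 4    [perfect-square identity]
= 2(n - 5)^2 - 46    [combine constants]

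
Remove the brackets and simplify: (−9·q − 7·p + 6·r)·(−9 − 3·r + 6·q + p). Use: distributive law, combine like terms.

(−9·q − 7·p + 6·r)·(−9 − 3·r + 6·q + p)
= 81·q + 27·q·r − 54·q^2 − 9·p·q + 63·p + 21·p·r − 42·p·q − 7·p^2 − 54·r − 18·r^2 + 36·q·r + 6·p·r    [distributive law]
= 81·q + 63·q·r − 54·q^2 − 51·p·q + 63·p + 27·p·r − 7·p^2 − 54·r − 18·r^2    [combine like terms]

81·q + 63·q·r − 54·q^2 − 51·p·q + 63·p + 27·p·r − 7·p^2 − 54·r − 18·r^2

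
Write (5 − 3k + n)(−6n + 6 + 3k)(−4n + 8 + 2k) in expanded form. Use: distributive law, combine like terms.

(5 − 3k + n)(−6n + 6 + 3k)(−4n + 8 + 2k)
= (−30n + 30 + 15k + 18kn − 18k − 9k² − 6n² + 6n + 3kn)(−4n + 8 + 2k)    [distributive law]
= (−24n + 30 − 3k + 21kn − 9k² − 6n²)(−4n + 8 + 2k)    [combine like terms]
= 96n² − 192n − 48kn − 120n + 240 + 60k + 12kn − 24k − 6k² − 84kn² + 168kn + 42k²n + 36k²n − 72k² − 18k³ + 24n³ − 48n² − 12kn²    [distributive law]
= 48n² − 312n + 132kn + 240 + 36k − 78k² − 96kn² + 78k²n − 18k³ + 24n³    [combine like terms]

48n² − 312n + 132kn + 240 + 36k − 78k² − 96kn² + 78k²n − 18k³ + 24n³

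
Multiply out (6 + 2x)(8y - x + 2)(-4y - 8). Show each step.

(6 + 2x)(8y - x + 2)(-4y - 8)
= (48y - 6x + 12 + 16xy - 2x² + 4x)(-4y - 8)    [distributive law]
= (48y - 2x + 12 + 16xy - 2x²)(-4y - 8)    [combine like terms]
= -192y² - 384y + 8xy + 16x - 48y - 96 - 64xy² - 128xy + 8x²y + 16x²    [distributive law]
= -192y² - 432y - 120xy + 16x - 96 - 64xy² + 8x²y + 16x²    [combine like terms]

-192y² - 432y - 120xy + 16x - 96 - 64xy² + 8x²y + 16x²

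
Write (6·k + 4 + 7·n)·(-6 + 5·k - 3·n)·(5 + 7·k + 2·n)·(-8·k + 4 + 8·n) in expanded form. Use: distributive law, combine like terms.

(6·k + 4 + 7·n)·(-6 + 5·k - 3·n)·(5 + 7·k + 2·n)·(-8·k + 4 + 8·n)
= (-36·k + 30·k^2 - 18·k·n - 24 + 20·k - 12·n - 42·n + 35·k·n - 21·n^2)·(5 + 7·k + 2·n)·(-8·k + 4 + 8·n)    [distributive law]
= (-16·k + 30·k^2 + 17·k·n - 24 - 54·n - 21·n^2)·(5 + 7·k + 2·n)·(-8·k + 4 + 8·n)    [combine like terms]
= (-80·k - 112·k^2 - 32·k·n + 150·k^2 + 210·k^3 + 60·k^2·n + 85·k·n + 119·k^2·n + 34·k·n^2 - 120 - 168·k - 48·n - 270·n - 378·k·n - 108·n^2 - 105·n^2 - 147·k·n^2 - 42·n^3)·(-8·k + 4 + 8·n)    [distributive law]
= (-248·k + 38·k^2 - 325·k·n + 210·k^3 + 179·k^2·n - 113·k·n^2 - 120 - 318·n - 213·n^2 - 42·n^3)·(-8·k + 4 + 8·n)    [combine like terms]
= 1984·k^2 - 992·k - 1984·k·n - 304·k^3 + 152·k^2 + 304·k^2·n + 2600·k^2·n - 1300·k·n - 2600·k·n^2 - 1680·k^4 + 840·k^3 + 1680·k^3·n - 1432·k^3·n + 716·k^2·n + 1432·k^2·n^2 + 904·k^2·n^2 - 452·k·n^2 - 904·k·n^3 + 960·k - 480 - 960·n + 2544·k·n - 1272·n - 2544·n^2 + 1704·k·n^2 - 852·n^2 - 1704·n^3 + 336·k·n^3 - 168·n^3 - 336·n^4    [distributive law]
= 2136·k^2 - 32·k - 740·k·n + 536·k^3 + 3620·k^2·n - 1348·k·n^2 - 1680·k^4 + 248·k^3·n + 2336·k^2·n^2 - 568·k·n^3 - 480 - 2232·n - 3396·n^2 - 1872·n^3 - 336·n^4    [combine like terms]

2136·k^2 - 32·k - 740·k·n + 536·k^3 + 3620·k^2·n - 1348·k·n^2 - 1680·k^4 + 248·k^3·n + 2336·k^2·n^2 - 568·k·n^3 - 480 - 2232·n - 3396·n^2 - 1872·n^3 - 336·n^4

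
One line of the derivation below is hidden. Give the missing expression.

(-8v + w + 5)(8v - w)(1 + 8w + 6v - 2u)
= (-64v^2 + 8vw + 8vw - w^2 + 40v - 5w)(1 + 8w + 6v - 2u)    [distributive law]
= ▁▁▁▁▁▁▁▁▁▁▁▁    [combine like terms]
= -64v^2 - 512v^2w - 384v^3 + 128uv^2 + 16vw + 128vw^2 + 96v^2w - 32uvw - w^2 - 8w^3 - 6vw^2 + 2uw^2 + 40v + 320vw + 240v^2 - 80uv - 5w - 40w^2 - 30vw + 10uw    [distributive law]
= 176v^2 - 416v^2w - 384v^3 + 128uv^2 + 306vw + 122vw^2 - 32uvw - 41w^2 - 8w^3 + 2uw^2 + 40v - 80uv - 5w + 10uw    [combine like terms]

Applying combine like terms to the line above:

(-64v^2 + 16vw - w^2 + 40v - 5w)(1 + 8w + 6v - 2u)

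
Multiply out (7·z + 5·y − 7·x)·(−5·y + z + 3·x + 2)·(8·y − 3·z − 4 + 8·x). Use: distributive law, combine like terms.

−165·y^2·z + 146·y·z^2 + 202·y·z − 278·x·y·z − 21·z^3 − 70·z^2 + 14·x·z^2 + 98·x·z + 175·x^2·z − 56·z − 200·y^3 + 180·y^2 + 200·x·y^2 − 232·x·y + 232·x^2·y − 40·y − 28·x^2 − 168·x^3 + 56·x

(7·z + 5·y − 7·x)·(−5·y + z + 3·x + 2)·(8·y − 3·z − 4 + 8·x)
= (−35·y·z + 7·z^2 + 21·x·z + 14·z − 25·y^2 + 5·y·z + 15·x·y + 10·y + 35·x·y − 7·x·z − 21·x^2 − 14·x)·(8·y − 3·z − 4 + 8·x)    [distributive law]
= (−30·y·z + 7·z^2 + 14·x·z + 14·z − 25·y^2 + 50·x·y + 10·y − 21·x^2 − 14·x)·(8·y − 3·z − 4 + 8·x)    [combine like terms]
= −240·y^2·z + 90·y·z^2 + 120·y·z − 240·x·y·z + 56·y·z^2 − 21·z^3 − 28·z^2 + 56·x·z^2 + 112·x·y·z − 42·x·z^2 − 56·x·z + 112·x^2·z + 112·y·z − 42·z^2 − 56·z + 112·x·z − 200·y^3 + 75·y^2·z + 100·y^2 − 200·x·y^2 + 400·x·y^2 − 150·x·y·z − 200·x·y + 400·x^2·y + 80·y^2 − 30·y·z − 40·y + 80·x·y − 168·x^2·y + 63·x^2·z + 84·x^2 − 168·x^3 − 112·x·y + 42·x·z + 56·x − 112·x^2    [distributive law]
= −165·y^2·z + 146·y·z^2 + 202·y·z − 278·x·y·z − 21·z^3 − 70·z^2 + 14·x·z^2 + 98·x·z + 175·x^2·z − 56·z − 200·y^3 + 180·y^2 + 200·x·y^2 − 232·x·y + 232·x^2·y − 40·y − 28·x^2 − 168·x^3 + 56·x    [combine like terms]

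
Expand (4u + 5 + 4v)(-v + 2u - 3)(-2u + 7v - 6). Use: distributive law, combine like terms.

(4u + 5 + 4v)(-v + 2u - 3)(-2u + 7v - 6)
= (-4uv + 8u² - 12u - 5v + 10u - 15 - 4v² + 8uv - 12v)(-2u + 7v - 6)    [distributive law]
= (4uv + 8u² - 2u - 17v - 15 - 4v²)(-2u + 7v - 6)    [combine like terms]
= -8u²v + 28uv² - 24uv - 16u³ + 56u²v - 48u² + 4u² - 14uv + 12u + 34uv - 119v² + 102v + 30u - 105v + 90 + 8uv² - 28v³ + 24v²    [distributive law]
= 48u²v + 36uv² - 4uv - 16u³ - 44u² + 42u - 95v² - 3v + 90 - 28v³    [combine like terms]

48u²v + 36uv² - 4uv - 16u³ - 44u² + 42u - 95v² - 3v + 90 - 28v³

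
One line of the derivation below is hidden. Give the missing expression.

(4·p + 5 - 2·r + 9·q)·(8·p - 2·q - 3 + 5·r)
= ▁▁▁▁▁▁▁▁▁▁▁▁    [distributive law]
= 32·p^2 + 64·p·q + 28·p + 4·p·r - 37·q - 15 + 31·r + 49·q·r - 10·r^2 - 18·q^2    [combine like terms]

After distributive law, the bracketed line is:

32·p^2 - 8·p·q - 12·p + 20·p·r + 40·p - 10·q - 15 + 25·r - 16·p·r + 4·q·r + 6·r - 10·r^2 + 72·p·q - 18·q^2 - 27·q + 45·q·r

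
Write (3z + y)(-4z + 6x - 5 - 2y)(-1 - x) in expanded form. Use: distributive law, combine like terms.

(3z + y)(-4z + 6x - 5 - 2y)(-1 - x)
= (-12z² + 18xz - 15z - 6yz - 4yz + 6xy - 5y - 2y²)(-1 - x)    [distributive law]
= (-12z² + 18xz - 15z - 10yz + 6xy - 5y - 2y²)(-1 - x)    [combine like terms]
= 12z² + 12xz² - 18xz - 18x²z + 15z + 15xz + 10yz + 10xyz - 6xy - 6x²y + 5y + 5xy + 2y² + 2xy²    [distributive law]
= 12z² + 12xz² - 3xz - 18x²z + 15z + 10yz + 10xyz - xy - 6x²y + 5y + 2y² + 2xy²    [combine like terms]

12z² + 12xz² - 3xz - 18x²z + 15z + 10yz + 10xyz - xy - 6x²y + 5y + 2y² + 2xy²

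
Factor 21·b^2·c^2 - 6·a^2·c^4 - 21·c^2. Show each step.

21·b^2·c^2 - 6·a^2·c^4 - 21·c^2
= 3(7·b^2·c^2 - 2·a^2·c^4 - 7·c^2)    [factor out 3]
= 3·c^2(7·b^2 - 2·a^2·c^2 - 7)    [factor out c^2]

3·c^2(7·b^2 - 2·a^2·c^2 - 7)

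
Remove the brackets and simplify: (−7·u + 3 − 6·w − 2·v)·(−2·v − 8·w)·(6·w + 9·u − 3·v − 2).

168·u·v·w + 126·u^2·v − 6·u·v^2 − 82·u·v + 768·u·w^2 + 504·u^2·w − 328·u·w − 20·v·w + 10·v^2 + 12·v − 240·w^2 + 48·w + 24·v·w^2 − 60·v^2·w + 288·w^3 − 12·v^3

(−7·u + 3 − 6·w − 2·v)·(−2·v − 8·w)·(6·w + 9·u − 3·v − 2)
= (14·u·v + 56·u·w − 6·v − 24·w + 12·v·w + 48·w^2 + 4·v^2 + 16·v·w)·(6·w + 9·u − 3·v − 2)    [distributive law]
= (14·u·v + 56·u·w − 6·v − 24·w + 28·v·w + 48·w^2 + 4·v^2)·(6·w + 9·u − 3·v − 2)    [combine like terms]
= 84·u·v·w + 126·u^2·v − 42·u·v^2 − 28·u·v + 336·u·w^2 + 504·u^2·w − 168·u·v·w − 112·u·w − 36·v·w − 54·u·v + 18·v^2 + 12·v − 144·w^2 − 216·u·w + 72·v·w + 48·w + 168·v·w^2 + 252·u·v·w − 84·v^2·w − 56·v·w + 288·w^3 + 432·u·w^2 − 144·v·w^2 − 96·w^2 + 24·v^2·w + 36·u·v^2 − 12·v^3 − 8·v^2    [distributive law]
= 168·u·v·w + 126·u^2·v − 6·u·v^2 − 82·u·v + 768·u·w^2 + 504·u^2·w − 328·u·w − 20·v·w + 10·v^2 + 12·v − 240·w^2 + 48·w + 24·v·w^2 − 60·v^2·w + 288·w^3 − 12·v^3    [combine like terms]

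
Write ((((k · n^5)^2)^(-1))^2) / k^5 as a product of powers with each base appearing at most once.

((((k · n^5)^2)^(-1))^2) / k^5
= (((k · n^5)^2)^(-2)) / k^5    [power of a power]
= ((k · n^5)^(-4)) / k^5    [power of a power]
= ((k^(-4)) · ((n^5)^(-4))) / k^5    [power of a product]
= (k^(-4) · n^(-20)) / k^5    [power of a power]
= k^(-9)·n^(-20)    [quotient of powers]

k^(-9)·n^(-20)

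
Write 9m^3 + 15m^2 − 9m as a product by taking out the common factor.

9m^3 + 15m^2 − 9m
= 3(3m^3 + 5m^2 − 3m)    [factor out 3]
= 3m(3m^2 + 5m − 3)    [factor out m]

3m(3m^2 + 5m − 3)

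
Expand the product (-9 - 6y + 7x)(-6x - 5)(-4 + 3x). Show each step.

(-9 - 6y + 7x)(-6x - 5)(-4 + 3x)
= (54x + 45 + 36xy + 30y - 42x² - 35x)(-4 + 3x)    [distributive law]
= (19x + 45 + 36xy + 30y - 42x²)(-4 + 3x)    [combine like terms]
= -76x + 57x² - 180 + 135x - 144xy + 108x²y - 120y + 90xy + 168x² - 126x³    [distributive law]
= 59x + 225x² - 180 - 54xy + 108x²y - 120y - 126x³    [combine like terms]

59x + 225x² - 180 - 54xy + 108x²y - 120y - 126x³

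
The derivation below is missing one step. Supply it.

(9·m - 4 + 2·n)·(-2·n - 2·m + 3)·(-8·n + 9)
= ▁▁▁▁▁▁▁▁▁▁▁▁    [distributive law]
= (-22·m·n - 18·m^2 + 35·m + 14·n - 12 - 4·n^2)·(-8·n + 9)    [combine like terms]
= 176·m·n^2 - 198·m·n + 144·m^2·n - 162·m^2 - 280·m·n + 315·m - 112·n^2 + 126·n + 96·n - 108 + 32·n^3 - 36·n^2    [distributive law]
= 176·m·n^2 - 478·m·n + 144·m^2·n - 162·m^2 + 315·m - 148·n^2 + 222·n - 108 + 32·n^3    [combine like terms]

Applying distributive law to the line above:

(-18·m·n - 18·m^2 + 27·m + 8·n + 8·m - 12 - 4·n^2 - 4·m·n + 6·n)·(-8·n + 9)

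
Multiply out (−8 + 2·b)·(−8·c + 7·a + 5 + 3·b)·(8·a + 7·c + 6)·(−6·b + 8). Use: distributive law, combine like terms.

−960·a·b·c + 960·a·c − 3584·b·c² + 3584·c² − 2176·b·c + 832·c + 3584·a²·b − 3584·a² + 3712·a·b − 5248·a + 768·b − 1920 + 552·a·b² + 1500·b²·c + 792·b² + 180·a·b²·c + 672·b²·c² − 672·a²·b² − 288·a·b³ − 252·b³·c − 216·b³

(−8 + 2·b)·(−8·c + 7·a + 5 + 3·b)·(8·a + 7·c + 6)·(−6·b + 8)
= (64·c − 56·a − 40 − 24·b − 16·b·c + 14·a·b + 10·b + 6·b²)·(8·a + 7·c + 6)·(−6·b + 8)    [distributive law]
= (64·c − 56·a − 40 − 14·b − 16·b·c + 14·a·b + 6·b²)·(8·a + 7·c + 6)·(−6·b + 8)    [combine like terms]
= (512·a·c + 448·c² + 384·c − 448·a² − 392·a·c − 336·a − 320·a − 280·c − 240 − 112·a·b − 98·b·c − 84·b − 128·a·b·c − 112·b·c² − 96·b·c + 112·a²·b + 98·a·b·c + 84·a·b + 48·a·b² + 42·b²·c + 36·b²)·(−6·b + 8)    [distributive law]
= (120·a·c + 448·c² + 104·c − 448·a² − 656·a − 240 − 28·a·b − 194·b·c − 84·b − 30·a·b·c − 112·b·c² + 112·a²·b + 48·a·b² + 42·b²·c + 36·b²)·(−6·b + 8)    [combine like terms]
= −720·a·b·c + 960·a·c − 2688·b·c² + 3584·c² − 624·b·c + 832·c + 2688·a²·b − 3584·a² + 3936·a·b − 5248·a + 1440·b − 1920 + 168·a·b² − 224·a·b + 1164·b²·c − 1552·b·c + 504·b² − 672·b + 180·a·b²·c − 240·a·b·c + 672·b²·c² − 896·b·c² − 672·a²·b² + 896·a²·b − 288·a·b³ + 384·a·b² − 252·b³·c + 336·b²·c − 216·b³ + 288·b²    [distributive law]
= −960·a·b·c + 960·a·c − 3584·b·c² + 3584·c² − 2176·b·c + 832·c + 3584·a²·b − 3584·a² + 3712·a·b − 5248·a + 768·b − 1920 + 552·a·b² + 1500·b²·c + 792·b² + 180·a·b²·c + 672·b²·c² − 672·a²·b² − 288·a·b³ − 252·b³·c − 216·b³    [combine like terms]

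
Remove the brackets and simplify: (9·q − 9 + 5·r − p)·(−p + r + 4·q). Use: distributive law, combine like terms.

(9·q − 9 + 5·r − p)·(−p + r + 4·q)
= −9·p·q + 9·q·r + 36·q^2 + 9·p − 9·r − 36·q − 5·p·r + 5·r^2 + 20·q·r + p^2 − p·r − 4·p·q    [distributive law]
= −13·p·q + 29·q·r + 36·q^2 + 9·p − 9·r − 36·q − 6·p·r + 5·r^2 + p^2    [combine like terms]

−13·p·q + 29·q·r + 36·q^2 + 9·p − 9·r − 36·q − 6·p·r + 5·r^2 + p^2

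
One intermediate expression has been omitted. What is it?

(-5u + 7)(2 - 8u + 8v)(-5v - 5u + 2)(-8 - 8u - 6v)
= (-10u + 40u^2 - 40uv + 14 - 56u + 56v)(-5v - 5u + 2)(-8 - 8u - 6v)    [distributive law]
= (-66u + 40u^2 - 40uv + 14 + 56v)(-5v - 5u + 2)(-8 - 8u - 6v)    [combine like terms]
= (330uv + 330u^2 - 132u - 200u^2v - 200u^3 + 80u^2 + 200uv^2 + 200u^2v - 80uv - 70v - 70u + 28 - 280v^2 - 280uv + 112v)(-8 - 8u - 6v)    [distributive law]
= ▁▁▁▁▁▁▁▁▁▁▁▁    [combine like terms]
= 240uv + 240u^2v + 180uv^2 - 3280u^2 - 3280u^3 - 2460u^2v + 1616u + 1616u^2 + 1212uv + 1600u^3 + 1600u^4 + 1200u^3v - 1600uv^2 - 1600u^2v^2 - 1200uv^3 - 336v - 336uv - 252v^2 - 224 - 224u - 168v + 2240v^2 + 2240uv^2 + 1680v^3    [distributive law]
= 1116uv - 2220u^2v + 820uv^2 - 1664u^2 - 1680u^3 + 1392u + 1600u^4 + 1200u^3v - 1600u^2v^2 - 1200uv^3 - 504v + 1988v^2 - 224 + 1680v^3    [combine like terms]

Applying combine like terms to the line above:

(-30uv + 410u^2 - 202u - 200u^3 + 200uv^2 + 42v + 28 - 280v^2)(-8 - 8u - 6v)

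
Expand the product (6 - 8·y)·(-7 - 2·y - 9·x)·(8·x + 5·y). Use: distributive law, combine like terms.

(6 - 8·y)·(-7 - 2·y - 9·x)·(8·x + 5·y)
= (-42 - 12·y - 54·x + 56·y + 16·y² + 72·x·y)·(8·x + 5·y)    [distributive law]
= (-42 + 44·y - 54·x + 16·y² + 72·x·y)·(8·x + 5·y)    [combine like terms]
= -336·x - 210·y + 352·x·y + 220·y² - 432·x² - 270·x·y + 128·x·y² + 80·y³ + 576·x²·y + 360·x·y²    [distributive law]
= -336·x - 210·y + 82·x·y + 220·y² - 432·x² + 488·x·y² + 80·y³ + 576·x²·y    [combine like terms]

-336·x - 210·y + 82·x·y + 220·y² - 432·x² + 488·x·y² + 80·y³ + 576·x²·y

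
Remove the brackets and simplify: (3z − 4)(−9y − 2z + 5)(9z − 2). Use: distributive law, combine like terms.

−243yz^2 + 378yz − 54z^3 + 219z^2 − 226z − 72y + 40

(3z − 4)(−9y − 2z + 5)(9z − 2)
= (−27yz − 6z^2 + 15z + 36y + 8z − 20)(9z − 2)    [distributive law]
= (−27yz − 6z^2 + 23z + 36y − 20)(9z − 2)    [combine like terms]
= −243yz^2 + 54yz − 54z^3 + 12z^2 + 207z^2 − 46z + 324yz − 72y − 180z + 40    [distributive law]
= −243yz^2 + 378yz − 54z^3 + 219z^2 − 226z − 72y + 40    [combine like terms]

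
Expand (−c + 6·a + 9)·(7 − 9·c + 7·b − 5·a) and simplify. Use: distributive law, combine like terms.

(−c + 6·a + 9)·(7 − 9·c + 7·b − 5·a)
= −7·c + 9·c^2 − 7·b·c + 5·a·c + 42·a − 54·a·c + 42·a·b − 30·a^2 + 63 − 81·c + 63·b − 45·a    [distributive law]
= −88·c + 9·c^2 − 7·b·c − 49·a·c − 3·a + 42·a·b − 30·a^2 + 63 + 63·b    [combine like terms]

−88·c + 9·c^2 − 7·b·c − 49·a·c − 3·a + 42·a·b − 30·a^2 + 63 + 63·b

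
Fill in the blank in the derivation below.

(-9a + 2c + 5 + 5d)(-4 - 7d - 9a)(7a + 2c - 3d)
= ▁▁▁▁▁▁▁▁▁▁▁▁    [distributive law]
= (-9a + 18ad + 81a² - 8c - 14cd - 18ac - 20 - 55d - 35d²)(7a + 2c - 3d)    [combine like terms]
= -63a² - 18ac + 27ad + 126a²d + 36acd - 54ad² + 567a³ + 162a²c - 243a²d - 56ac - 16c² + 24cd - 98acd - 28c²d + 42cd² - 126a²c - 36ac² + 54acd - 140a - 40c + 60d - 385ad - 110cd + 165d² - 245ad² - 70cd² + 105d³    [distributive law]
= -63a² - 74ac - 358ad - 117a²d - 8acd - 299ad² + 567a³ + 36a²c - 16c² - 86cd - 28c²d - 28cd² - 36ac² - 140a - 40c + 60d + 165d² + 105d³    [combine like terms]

After distributive law, the bracketed line is:

(36a + 63ad + 81a² - 8c - 14cd - 18ac - 20 - 35d - 45a - 20d - 35d² - 45ad)(7a + 2c - 3d)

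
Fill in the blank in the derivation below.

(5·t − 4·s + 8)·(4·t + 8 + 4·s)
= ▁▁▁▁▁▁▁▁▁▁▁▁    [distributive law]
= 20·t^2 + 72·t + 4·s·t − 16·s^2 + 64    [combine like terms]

After distributive law, the bracketed line is:

20·t^2 + 40·t + 20·s·t − 16·s·t − 32·s − 16·s^2 + 32·t + 64 + 32·s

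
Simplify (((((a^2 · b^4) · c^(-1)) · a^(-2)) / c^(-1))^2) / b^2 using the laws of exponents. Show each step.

(((((a^2 · b^4) · c^(-1)) · a^(-2)) / c^(-1))^2) / b^2
= (((((a^2 · b^4) · c^(-1)) · a^(-2))^2) / ((c^(-1))^2)) / b^2    [power of a quotient]
= (((((a^2 · b^4) · c^(-1))^2) · ((a^(-2))^2)) / ((c^(-1))^2)) / b^2    [power of a product]
= (((((a^2 · b^4)^2) · ((c^(-1))^2)) · ((a^(-2))^2)) / ((c^(-1))^2)) / b^2    [power of a product]
= ((((((a^2)^2) · ((b^4)^2)) · ((c^(-1))^2)) · ((a^(-2))^2)) / ((c^(-1))^2)) / b^2    [power of a product]
= ((((a^4 · ((b^4)^2)) · ((c^(-1))^2)) · ((a^(-2))^2)) / ((c^(-1))^2)) / b^2    [power of a power]
= ((((a^4 · b^8) · ((c^(-1))^2)) · ((a^(-2))^2)) / ((c^(-1))^2)) / b^2    [power of a power]
= ((((a^4 · b^8) · c^(-2)) · ((a^(-2))^2)) / ((c^(-1))^2)) / b^2    [power of a power]
= ((((a^4 · b^8) · c^(-2)) · a^(-4)) / ((c^(-1))^2)) / b^2    [power of a power]
= ((((a^4 · b^8) · c^(-2)) · a^(-4)) / c^(-2)) / b^2    [power of a power]
= b^6    [quotient of powers; product of powers]

b^6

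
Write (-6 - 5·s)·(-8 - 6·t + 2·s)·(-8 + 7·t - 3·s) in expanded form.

(-6 - 5·s)·(-8 - 6·t + 2·s)·(-8 + 7·t - 3·s)
= (48 + 36·t - 12·s + 40·s + 30·s·t - 10·s^2)·(-8 + 7·t - 3·s)    [distributive law]
= (48 + 36·t + 28·s + 30·s·t - 10·s^2)·(-8 + 7·t - 3·s)    [combine like terms]
= -384 + 336·t - 144·s - 288·t + 252·t^2 - 108·s·t - 224·s + 196·s·t - 84·s^2 - 240·s·t + 210·s·t^2 - 90·s^2·t + 80·s^2 - 70·s^2·t + 30·s^3    [distributive law]
= -384 + 48·t - 368·s + 252·t^2 - 152·s·t - 4·s^2 + 210·s·t^2 - 160·s^2·t + 30·s^3    [combine like terms]

-384 + 48·t - 368·s + 252·t^2 - 152·s·t - 4·s^2 + 210·s·t^2 - 160·s^2·t + 30·s^3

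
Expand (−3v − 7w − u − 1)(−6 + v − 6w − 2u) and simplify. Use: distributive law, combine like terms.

17v − 3v^2 + 11vw + 5uv + 48w + 42w^2 + 20uw + 8u + 2u^2 + 6

(−3v − 7w − u − 1)(−6 + v − 6w − 2u)
= 18v − 3v^2 + 18vw + 6uv + 42w − 7vw + 42w^2 + 14uw + 6u − uv + 6uw + 2u^2 + 6 − v + 6w + 2u    [distributive law]
= 17v − 3v^2 + 11vw + 5uv + 48w + 42w^2 + 20uw + 8u + 2u^2 + 6    [combine like terms]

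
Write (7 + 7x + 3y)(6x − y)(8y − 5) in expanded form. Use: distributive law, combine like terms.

281xy − 210x − 41y^2 + 35y + 336x^2y − 210x^2 + 88xy^2 − 24y^3

(7 + 7x + 3y)(6x − y)(8y − 5)
= (42x − 7y + 42x^2 − 7xy + 18xy − 3y^2)(8y − 5)    [distributive law]
= (42x − 7y + 42x^2 + 11xy − 3y^2)(8y − 5)    [combine like terms]
= 336xy − 210x − 56y^2 + 35y + 336x^2y − 210x^2 + 88xy^2 − 55xy − 24y^3 + 15y^2    [distributive law]
= 281xy − 210x − 41y^2 + 35y + 336x^2y − 210x^2 + 88xy^2 − 24y^3    [combine like terms]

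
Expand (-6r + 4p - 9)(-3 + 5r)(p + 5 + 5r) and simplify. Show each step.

(-6r + 4p - 9)(-3 + 5r)(p + 5 + 5r)
= (18r - 30r² - 12p + 20pr + 27 - 45r)(p + 5 + 5r)    [distributive law]
= (-27r - 30r² - 12p + 20pr + 27)(p + 5 + 5r)    [combine like terms]
= -27pr - 135r - 135r² - 30pr² - 150r² - 150r³ - 12p² - 60p - 60pr + 20p²r + 100pr + 100pr² + 27p + 135 + 135r    [distributive law]
= 13pr - 285r² + 70pr² - 150r³ - 12p² - 33p + 20p²r + 135    [combine like terms]

13pr - 285r² + 70pr² - 150r³ - 12p² - 33p + 20p²r + 135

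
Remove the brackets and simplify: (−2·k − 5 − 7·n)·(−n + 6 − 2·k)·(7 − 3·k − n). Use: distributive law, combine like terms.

225·k·n − 52·k²·n − 37·k·n² + 76·k + 34·k² − 12·k³ − 229·n + 86·n² − 210 − 7·n³

(−2·k − 5 − 7·n)·(−n + 6 − 2·k)·(7 − 3·k − n)
= (2·k·n − 12·k + 4·k² + 5·n − 30 + 10·k + 7·n² − 42·n + 14·k·n)·(7 − 3·k − n)    [distributive law]
= (16·k·n − 2·k + 4·k² − 37·n − 30 + 7·n²)·(7 − 3·k − n)    [combine like terms]
= 112·k·n − 48·k²·n − 16·k·n² − 14·k + 6·k² + 2·k·n + 28·k² − 12·k³ − 4·k²·n − 259·n + 111·k·n + 37·n² − 210 + 90·k + 30·n + 49·n² − 21·k·n² − 7·n³    [distributive law]
= 225·k·n − 52·k²·n − 37·k·n² + 76·k + 34·k² − 12·k³ − 229·n + 86·n² − 210 − 7·n³    [combine like terms]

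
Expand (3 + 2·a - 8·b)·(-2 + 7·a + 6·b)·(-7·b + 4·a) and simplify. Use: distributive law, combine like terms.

(3 + 2·a - 8·b)·(-2 + 7·a + 6·b)·(-7·b + 4·a)
= (-6 + 21·a + 18·b - 4·a + 14·a^2 + 12·a·b + 16·b - 56·a·b - 48·b^2)·(-7·b + 4·a)    [distributive law]
= (-6 + 17·a + 34·b + 14·a^2 - 44·a·b - 48·b^2)·(-7·b + 4·a)    [combine like terms]
= 42·b - 24·a - 119·a·b + 68·a^2 - 238·b^2 + 136·a·b - 98·a^2·b + 56·a^3 + 308·a·b^2 - 176·a^2·b + 336·b^3 - 192·a·b^2    [distributive law]
= 42·b - 24·a + 17·a·b + 68·a^2 - 238·b^2 - 274·a^2·b + 56·a^3 + 116·a·b^2 + 336·b^3    [combine like terms]

42·b - 24·a + 17·a·b + 68·a^2 - 238·b^2 - 274·a^2·b + 56·a^3 + 116·a·b^2 + 336·b^3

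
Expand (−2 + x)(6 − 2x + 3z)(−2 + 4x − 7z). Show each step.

(−2 + x)(6 − 2x + 3z)(−2 + 4x − 7z)
= (−12 + 4x − 6z + 6x − 2x^2 + 3xz)(−2 + 4x − 7z)    [distributive law]
= (−12 + 10x − 6z − 2x^2 + 3xz)(−2 + 4x − 7z)    [combine like terms]
= 24 − 48x + 84z − 20x + 40x^2 − 70xz + 12z − 24xz + 42z^2 + 4x^2 − 8x^3 + 14x^2z − 6xz + 12x^2z − 21xz^2    [distributive law]
= 24 − 68x + 96z + 44x^2 − 100xz + 42z^2 − 8x^3 + 26x^2z − 21xz^2    [combine like terms]

24 − 68x + 96z + 44x^2 − 100xz + 42z^2 − 8x^3 + 26x^2z − 21xz^2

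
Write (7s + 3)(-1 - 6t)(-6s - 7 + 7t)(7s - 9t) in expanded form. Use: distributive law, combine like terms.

294s^3 + 2093s^2t + 469s^2 + 132st - 4059st^2 + 1764s^3t - 4326s^2t^2 + 2646st^3 + 147s - 189t - 945t^2 + 1134t^3

(7s + 3)(-1 - 6t)(-6s - 7 + 7t)(7s - 9t)
= (-7s - 42st - 3 - 18t)(-6s - 7 + 7t)(7s - 9t)    [distributive law]
= (42s^2 + 49s - 49st + 252s^2t + 294st - 294st^2 + 18s + 21 - 21t + 108st + 126t - 126t^2)(7s - 9t)    [distributive law]
= (42s^2 + 67s + 353st + 252s^2t - 294st^2 + 21 + 105t - 126t^2)(7s - 9t)    [combine like terms]
= 294s^3 - 378s^2t + 469s^2 - 603st + 2471s^2t - 3177st^2 + 1764s^3t - 2268s^2t^2 - 2058s^2t^2 + 2646st^3 + 147s - 189t + 735st - 945t^2 - 882st^2 + 1134t^3    [distributive law]
= 294s^3 + 2093s^2t + 469s^2 + 132st - 4059st^2 + 1764s^3t - 4326s^2t^2 + 2646st^3 + 147s - 189t - 945t^2 + 1134t^3    [combine like terms]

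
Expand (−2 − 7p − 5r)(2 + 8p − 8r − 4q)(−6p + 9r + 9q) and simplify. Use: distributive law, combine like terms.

(−2 − 7p − 5r)(2 + 8p − 8r − 4q)(−6p + 9r + 9q)
= (−4 − 16p + 16r + 8q − 14p − 56p² + 56pr + 28pq − 10r − 40pr + 40r² + 20qr)(−6p + 9r + 9q)    [distributive law]
= (−4 − 30p + 6r + 8q − 56p² + 16pr + 28pq + 40r² + 20qr)(−6p + 9r + 9q)    [combine like terms]
= 24p − 36r − 36q + 180p² − 270pr − 270pq − 36pr + 54r² + 54qr − 48pq + 72qr + 72q² + 336p³ − 504p²r − 504p²q − 96p²r + 144pr² + 144pqr − 168p²q + 252pqr + 252pq² − 240pr² + 360r³ + 360qr² − 120pqr + 180qr² + 180q²r    [distributive law]
= 24p − 36r − 36q + 180p² − 306pr − 318pq + 54r² + 126qr + 72q² + 336p³ − 600p²r − 672p²q − 96pr² + 276pqr + 252pq² + 360r³ + 540qr² + 180q²r    [combine like terms]

24p − 36r − 36q + 180p² − 306pr − 318pq + 54r² + 126qr + 72q² + 336p³ − 600p²r − 672p²q − 96pr² + 276pqr + 252pq² + 360r³ + 540qr² + 180q²r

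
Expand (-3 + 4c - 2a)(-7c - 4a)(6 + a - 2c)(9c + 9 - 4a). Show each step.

-756c^2 + 1134c + 9ac + 489ac^2 + 438a^2c - 1386c^3 + 648a + 252a^2 - 168a^3 - 440ac^3 - 66a^2c^2 + 504c^4 + 144a^3c - 32a^4

(-3 + 4c - 2a)(-7c - 4a)(6 + a - 2c)(9c + 9 - 4a)
= (21c + 12a - 28c^2 - 16ac + 14ac + 8a^2)(6 + a - 2c)(9c + 9 - 4a)    [distributive law]
= (21c + 12a - 28c^2 - 2ac + 8a^2)(6 + a - 2c)(9c + 9 - 4a)    [combine like terms]
= (126c + 21ac - 42c^2 + 72a + 12a^2 - 24ac - 168c^2 - 28ac^2 + 56c^3 - 12ac - 2a^2c + 4ac^2 + 48a^2 + 8a^3 - 16a^2c)(9c + 9 - 4a)    [distributive law]
= (126c - 15ac - 210c^2 + 72a + 60a^2 - 24ac^2 + 56c^3 - 18a^2c + 8a^3)(9c + 9 - 4a)    [combine like terms]
= 1134c^2 + 1134c - 504ac - 135ac^2 - 135ac + 60a^2c - 1890c^3 - 1890c^2 + 840ac^2 + 648ac + 648a - 288a^2 + 540a^2c + 540a^2 - 240a^3 - 216ac^3 - 216ac^2 + 96a^2c^2 + 504c^4 + 504c^3 - 224ac^3 - 162a^2c^2 - 162a^2c + 72a^3c + 72a^3c + 72a^3 - 32a^4    [distributive law]
= -756c^2 + 1134c + 9ac + 489ac^2 + 438a^2c - 1386c^3 + 648a + 252a^2 - 168a^3 - 440ac^3 - 66a^2c^2 + 504c^4 + 144a^3c - 32a^4    [combine like terms]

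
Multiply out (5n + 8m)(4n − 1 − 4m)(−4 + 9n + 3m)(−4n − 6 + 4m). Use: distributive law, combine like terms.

(5n + 8m)(4n − 1 − 4m)(−4 + 9n + 3m)(−4n − 6 + 4m)
= (20n² − 5n − 20mn + 32mn − 8m − 32m²)(−4 + 9n + 3m)(−4n − 6 + 4m)    [distributive law]
= (20n² − 5n + 12mn − 8m − 32m²)(−4 + 9n + 3m)(−4n − 6 + 4m)    [combine like terms]
= (−80n² + 180n³ + 60mn² + 20n − 45n² − 15mn − 48mn + 108mn² + 36m²n + 32m − 72mn − 24m² + 128m² − 288m²n − 96m³)(−4n − 6 + 4m)    [distributive law]
= (−125n² + 180n³ + 168mn² + 20n − 135mn − 252m²n + 32m + 104m² − 96m³)(−4n − 6 + 4m)    [combine like terms]
= 500n³ + 750n² − 500mn² − 720n⁴ − 1080n³ + 720mn³ − 672mn³ − 1008mn² + 672m²n² − 80n² − 120n + 80mn + 540mn² + 810mn − 540m²n + 1008m²n² + 1512m²n − 1008m³n − 128mn − 192m + 128m² − 416m²n − 624m² + 416m³ + 384m³n + 576m³ − 384m⁴    [distributive law]
= −580n³ + 670n² − 968mn² − 720n⁴ + 48mn³ + 1680m²n² − 120n + 762mn + 556m²n − 624m³n − 192m − 496m² + 992m³ − 384m⁴    [combine like terms]

−580n³ + 670n² − 968mn² − 720n⁴ + 48mn³ + 1680m²n² − 120n + 762mn + 556m²n − 624m³n − 192m − 496m² + 992m³ − 384m⁴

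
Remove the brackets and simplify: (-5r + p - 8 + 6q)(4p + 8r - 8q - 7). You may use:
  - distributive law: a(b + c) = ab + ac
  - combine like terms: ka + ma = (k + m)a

-12pr - 40r^2 + 88qr - 29r + 4p^2 + 16pq - 39p + 22q + 56 - 48q^2

(-5r + p - 8 + 6q)(4p + 8r - 8q - 7)
= -20pr - 40r^2 + 40qr + 35r + 4p^2 + 8pr - 8pq - 7p - 32p - 64r + 64q + 56 + 24pq + 48qr - 48q^2 - 42q    [distributive law]
= -12pr - 40r^2 + 88qr - 29r + 4p^2 + 16pq - 39p + 22q + 56 - 48q^2    [combine like terms]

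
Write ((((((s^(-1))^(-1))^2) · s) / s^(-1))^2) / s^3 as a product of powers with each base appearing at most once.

s^5

((((((s^(-1))^(-1))^2) · s) / s^(-1))^2) / s^3
= ((((((s^(-1))^(-1))^2) · s)^2) / ((s^(-1))^2)) / s^3    [power of a quotient]
= ((((((s^(-1))^(-1))^2)^2) · (s^2)) / ((s^(-1))^2)) / s^3    [power of a product]
= (((((s^(-1))^(-1))^4) · (s^2)) / ((s^(-1))^2)) / s^3    [power of a power]
= ((((s^(-1))^(-4)) · (s^2)) / ((s^(-1))^2)) / s^3    [power of a power]
= ((s^4 · (s^2)) / ((s^(-1))^2)) / s^3    [power of a power]
= (s^6 / ((s^(-1))^2)) / s^3    [product of powers]
= (s^6 / s^(-2)) / s^3    [power of a power]
= s^8 / s^3    [quotient of powers]
= s^5    [quotient of powers]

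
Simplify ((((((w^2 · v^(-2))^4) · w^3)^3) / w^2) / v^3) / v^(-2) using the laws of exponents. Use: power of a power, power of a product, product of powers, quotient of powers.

((((((w^2 · v^(-2))^4) · w^3)^3) / w^2) / v^3) / v^(-2)
= ((((((w^2 · v^(-2))^4)^3) · ((w^3)^3)) / w^2) / v^3) / v^(-2)    [power of a product]
= (((((w^2 · v^(-2))^12) · ((w^3)^3)) / w^2) / v^3) / v^(-2)    [power of a power]
= ((((((w^2)^12) · ((v^(-2))^12)) · ((w^3)^3)) / w^2) / v^3) / v^(-2)    [power of a product]
= ((((w^24 · ((v^(-2))^12)) · ((w^3)^3)) / w^2) / v^3) / v^(-2)    [power of a power]
= ((((w^24 · v^(-24)) · ((w^3)^3)) / w^2) / v^3) / v^(-2)    [power of a power]
= ((((w^24 · v^(-24)) · w^9) / w^2) / v^3) / v^(-2)    [power of a power]
= v^(-25)w^31    [quotient of powers; product of powers]

v^(-25)w^31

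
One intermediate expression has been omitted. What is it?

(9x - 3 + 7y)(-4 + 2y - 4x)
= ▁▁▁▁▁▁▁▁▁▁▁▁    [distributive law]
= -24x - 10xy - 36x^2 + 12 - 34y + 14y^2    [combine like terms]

Applying distributive law to the line above:

-36x + 18xy - 36x^2 + 12 - 6y + 12x - 28y + 14y^2 - 28xy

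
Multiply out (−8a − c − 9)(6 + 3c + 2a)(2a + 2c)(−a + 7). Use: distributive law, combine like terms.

(−8a − c − 9)(6 + 3c + 2a)(2a + 2c)(−a + 7)
= (−48a − 24ac − 16a^2 − 6c − 3c^2 − 2ac − 54 − 27c − 18a)(2a + 2c)(−a + 7)    [distributive law]
= (−66a − 26ac − 16a^2 − 33c − 3c^2 − 54)(2a + 2c)(−a + 7)    [combine like terms]
= (−132a^2 − 132ac − 52a^2c − 52ac^2 − 32a^3 − 32a^2c − 66ac − 66c^2 − 6ac^2 − 6c^3 − 108a − 108c)(−a + 7)    [distributive law]
= (−132a^2 − 198ac − 84a^2c − 58ac^2 − 32a^3 − 66c^2 − 6c^3 − 108a − 108c)(−a + 7)    [combine like terms]
= 132a^3 − 924a^2 + 198a^2c − 1386ac + 84a^3c − 588a^2c + 58a^2c^2 − 406ac^2 + 32a^4 − 224a^3 + 66ac^2 − 462c^2 + 6ac^3 − 42c^3 + 108a^2 − 756a + 108ac − 756c    [distributive law]
= −92a^3 − 816a^2 − 390a^2c − 1278ac + 84a^3c + 58a^2c^2 − 340ac^2 + 32a^4 − 462c^2 + 6ac^3 − 42c^3 − 756a − 756c    [combine like terms]

−92a^3 − 816a^2 − 390a^2c − 1278ac + 84a^3c + 58a^2c^2 − 340ac^2 + 32a^4 − 462c^2 + 6ac^3 − 42c^3 − 756a − 756c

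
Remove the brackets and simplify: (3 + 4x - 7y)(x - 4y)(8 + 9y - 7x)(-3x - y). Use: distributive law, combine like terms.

-72x² + 264xy + 208x²y - 275xy² - 33x³ + 96y² - 116y³ - 563x³y + 1012x²y² + 84x⁴ - 353xy³ - 252y⁴

(3 + 4x - 7y)(x - 4y)(8 + 9y - 7x)(-3x - y)
= (3x - 12y + 4x² - 16xy - 7xy + 28y²)(8 + 9y - 7x)(-3x - y)    [distributive law]
= (3x - 12y + 4x² - 23xy + 28y²)(8 + 9y - 7x)(-3x - y)    [combine like terms]
= (24x + 27xy - 21x² - 96y - 108y² + 84xy + 32x² + 36x²y - 28x³ - 184xy - 207xy² + 161x²y + 224y² + 252y³ - 196xy²)(-3x - y)    [distributive law]
= (24x - 73xy + 11x² - 96y + 116y² + 197x²y - 28x³ - 403xy² + 252y³)(-3x - y)    [combine like terms]
= -72x² - 24xy + 219x²y + 73xy² - 33x³ - 11x²y + 288xy + 96y² - 348xy² - 116y³ - 591x³y - 197x²y² + 84x⁴ + 28x³y + 1209x²y² + 403xy³ - 756xy³ - 252y⁴    [distributive law]
= -72x² + 264xy + 208x²y - 275xy² - 33x³ + 96y² - 116y³ - 563x³y + 1012x²y² + 84x⁴ - 353xy³ - 252y⁴    [combine like terms]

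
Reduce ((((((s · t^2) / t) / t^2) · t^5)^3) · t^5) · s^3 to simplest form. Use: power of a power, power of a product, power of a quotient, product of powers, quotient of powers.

((((((s · t^2) / t) / t^2) · t^5)^3) · t^5) · s^3
= ((((((s · t^2) / t) / t^2)^3) · ((t^5)^3)) · t^5) · s^3    [power of a product]
= ((((((s · t^2) / t)^3) / ((t^2)^3)) · ((t^5)^3)) · t^5) · s^3    [power of a quotient]
= ((((((s · t^2)^3) / (t^3)) / ((t^2)^3)) · ((t^5)^3)) · t^5) · s^3    [power of a quotient]
= ((((((s^3) · ((t^2)^3)) / (t^3)) / ((t^2)^3)) · ((t^5)^3)) · t^5) · s^3    [power of a product]
= (((((s^3 · t^6) / (t^3)) / ((t^2)^3)) · ((t^5)^3)) · t^5) · s^3    [power of a power]
= (((((s^3 · t^6) / t^3) / t^6) · ((t^5)^3)) · t^5) · s^3    [power of a power]
= (((((s^3 · t^6) / t^3) / t^6) · t^15) · t^5) · s^3    [power of a power]
= s^6·t^17    [quotient of powers; product of powers]

s^6·t^17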